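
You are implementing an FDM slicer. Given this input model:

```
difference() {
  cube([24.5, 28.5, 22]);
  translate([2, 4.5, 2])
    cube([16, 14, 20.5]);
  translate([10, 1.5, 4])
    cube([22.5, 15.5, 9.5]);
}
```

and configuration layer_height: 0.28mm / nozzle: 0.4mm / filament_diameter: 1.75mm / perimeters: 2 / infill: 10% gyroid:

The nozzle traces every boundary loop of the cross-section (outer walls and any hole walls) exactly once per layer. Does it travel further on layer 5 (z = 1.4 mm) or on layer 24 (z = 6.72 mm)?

Layer 5 (z = 1.4): the cube is present — its section is the full 24.5×28.5 rectangle (perimeter 106.00 mm); the cube at (2, 4.5) does not reach this height (z outside [2, 22.5]); the cube at (10, 1.5) is not intersected at this z (z outside [4, 13.5]); Subtracting the remaining from the first: none of the subtracted shapes is present at this height, so the 24.5×28.5 cube is unchanged — boundary = 106.00 mm. So its perimeter = 106.00 mm. Layer 24 (z = 6.72): the cube (footprint 24.5×28.5) is included at this height (perimeter 106.00 mm); the cube at (2, 4.5) (footprint 16×14) is included at this height (perimeter 60.00 mm); the 22.5×15.5 cube at (10, 1.5) contributes its full rectangle (perimeter 76.00 mm); Subtracting the remaining from the first: starting from the 24.5×28.5 cube, the 16×14 cube at (2, 4.5) lies wholly inside it (removes its full 224.00 mm² and its 60.00 mm outline becomes a hole wall); the 22.5×15.5 cube at (10, 1.5) partially overlaps it — only the 124.75 mm² overlap (of its 348.75 mm²) is removed, clipping the outline — boundary = 154.00 mm. So its perimeter = 154.00 mm. Layer 24 is larger (154.00 vs 106.00 mm).

layer 24 (z = 6.72 mm)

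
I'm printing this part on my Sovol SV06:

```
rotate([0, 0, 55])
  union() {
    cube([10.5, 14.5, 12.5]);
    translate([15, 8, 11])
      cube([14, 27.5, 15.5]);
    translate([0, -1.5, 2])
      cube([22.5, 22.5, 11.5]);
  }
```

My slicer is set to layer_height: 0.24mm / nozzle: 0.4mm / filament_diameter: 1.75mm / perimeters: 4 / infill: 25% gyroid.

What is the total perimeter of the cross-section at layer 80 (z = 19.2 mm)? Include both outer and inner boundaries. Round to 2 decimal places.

At z = 19.2 mm: the cube is not intersected at this z (z outside [0, 12.5]); the cube at (15, 8) is present — its section is the full 14×27.5 rectangle (perimeter 83.00 mm); the cube at (0, -1.5) does not reach this height (z outside [2, 13.5]); Combining (union): only the 14×27.5 cube at (15, 8) is present, so the union is just that shape — boundary = 83.00 mm; (whole slice rotated 55° about Z — lengths, areas and connectivity unchanged). Overall, the cross-section is a single solid region. Total boundary length (outer) = 83.00 mm.

83.00 mm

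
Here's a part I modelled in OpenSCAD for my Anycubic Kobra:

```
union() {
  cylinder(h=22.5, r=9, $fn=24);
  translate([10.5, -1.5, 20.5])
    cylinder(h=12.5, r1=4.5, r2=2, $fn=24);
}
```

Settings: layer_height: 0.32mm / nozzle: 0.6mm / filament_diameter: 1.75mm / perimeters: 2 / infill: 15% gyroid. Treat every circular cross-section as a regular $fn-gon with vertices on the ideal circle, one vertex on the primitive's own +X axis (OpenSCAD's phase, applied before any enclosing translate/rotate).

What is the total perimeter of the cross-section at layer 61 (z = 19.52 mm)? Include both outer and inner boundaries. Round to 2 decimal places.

56.39 mm

At z = 19.52 mm: the r=9 cylinder contributes a regular 24-gon of circumradius 9 (perimeter = 2·24·9.000·sin(180°/24) = 56.39 mm); the cone at (10.5, -1.5) does not reach this height (z outside [20.5, 33]); Taking the union: only the r=9 cylinder is present, so the union is just that shape — boundary = 56.39 mm. Overall, the cross-section is a single solid region. Total boundary length (outer) = 56.39 mm.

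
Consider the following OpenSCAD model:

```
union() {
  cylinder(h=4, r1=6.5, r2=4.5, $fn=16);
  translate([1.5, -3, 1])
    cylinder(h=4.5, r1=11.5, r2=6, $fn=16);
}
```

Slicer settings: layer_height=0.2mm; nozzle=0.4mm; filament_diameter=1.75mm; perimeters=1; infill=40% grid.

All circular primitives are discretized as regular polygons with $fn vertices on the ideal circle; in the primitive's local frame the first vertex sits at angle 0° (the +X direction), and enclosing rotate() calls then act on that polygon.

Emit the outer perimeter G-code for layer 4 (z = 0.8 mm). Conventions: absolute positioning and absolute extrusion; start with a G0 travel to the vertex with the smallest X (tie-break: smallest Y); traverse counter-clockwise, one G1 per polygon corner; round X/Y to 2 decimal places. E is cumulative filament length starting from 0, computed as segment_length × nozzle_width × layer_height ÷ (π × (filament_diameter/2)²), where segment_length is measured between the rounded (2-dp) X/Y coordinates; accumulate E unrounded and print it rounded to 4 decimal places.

G0 X-6.10 Y0.00 Z0.80
G1 X-5.64 Y-2.33 E0.0790
G1 X-4.31 Y-4.31 E0.1583
G1 X-2.33 Y-5.64 E0.2377
G1 X0.00 Y-6.10 E0.3166
G1 X2.33 Y-5.64 E0.3956
G1 X4.31 Y-4.31 E0.4750
G1 X5.64 Y-2.33 E0.5543
G1 X6.10 Y0.00 E0.6333
G1 X5.64 Y2.33 E0.7123
G1 X4.31 Y4.31 E0.7916
G1 X2.33 Y5.64 E0.8710
G1 X0.00 Y6.10 E0.9499
G1 X-2.33 Y5.64 E1.0289
G1 X-4.31 Y4.31 E1.1083
G1 X-5.64 Y2.33 E1.1876
G1 X-6.10 Y0.00 E1.2666

At z = 0.8 mm: the cone: at t=0.200 of its height the radius interpolates to r₁+(r₂−r₁)t = 6.100, giving a regular 16-gon of that circumradius; the cone at (1.5, -3) is absent (z outside [1, 5.5]); Taking the union: only the cone is present, so the union is just that shape — 1 connected region. The outline is a single polygon with 16 vertices. Extrusion per mm of travel: 0.4 × 0.2 / (π × 0.875²) = 0.033260. Accumulating E over each segment gives final E = 1.2666.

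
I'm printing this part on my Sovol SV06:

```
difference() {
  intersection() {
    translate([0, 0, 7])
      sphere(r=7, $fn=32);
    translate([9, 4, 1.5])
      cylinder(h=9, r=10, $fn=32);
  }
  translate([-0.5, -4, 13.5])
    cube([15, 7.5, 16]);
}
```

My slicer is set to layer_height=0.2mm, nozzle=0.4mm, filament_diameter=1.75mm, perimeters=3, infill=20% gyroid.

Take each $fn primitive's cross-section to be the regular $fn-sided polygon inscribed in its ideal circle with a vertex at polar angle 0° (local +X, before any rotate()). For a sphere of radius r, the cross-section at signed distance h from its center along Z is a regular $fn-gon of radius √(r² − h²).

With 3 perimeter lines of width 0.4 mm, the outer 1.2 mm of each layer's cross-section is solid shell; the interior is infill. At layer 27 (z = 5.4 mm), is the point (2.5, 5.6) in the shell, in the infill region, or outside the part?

shell

At z = 5.4 mm: the r=7 sphere contributes a regular 32-gon of circumradius √(7²−1.6²) = 6.815; the cylinder at (9, 4): section is a regular 32-gon, circumradius r=10; Taking the intersection: the r=10 cylinder at (9, 4) partially overlaps the r=7 sphere; clipping to the common part keeps 63.40 mm² — 1 connected region; the cube at (-0.5, -4) is absent (z outside [13.5, 29.5]); Subtracting the remaining from the first: none of the subtracted shapes is present at this height, so that combined region is unchanged — 1 connected region. Overall, the cross-section is a single solid region. The nearest boundary edge runs (2.61, 6.30)→(3.79, 5.67); distance from the point to it = 0.66 mm. The point is inside the cross-section, 0.66 mm from the nearest boundary — within the 1.2 mm shell band (3 × 0.4).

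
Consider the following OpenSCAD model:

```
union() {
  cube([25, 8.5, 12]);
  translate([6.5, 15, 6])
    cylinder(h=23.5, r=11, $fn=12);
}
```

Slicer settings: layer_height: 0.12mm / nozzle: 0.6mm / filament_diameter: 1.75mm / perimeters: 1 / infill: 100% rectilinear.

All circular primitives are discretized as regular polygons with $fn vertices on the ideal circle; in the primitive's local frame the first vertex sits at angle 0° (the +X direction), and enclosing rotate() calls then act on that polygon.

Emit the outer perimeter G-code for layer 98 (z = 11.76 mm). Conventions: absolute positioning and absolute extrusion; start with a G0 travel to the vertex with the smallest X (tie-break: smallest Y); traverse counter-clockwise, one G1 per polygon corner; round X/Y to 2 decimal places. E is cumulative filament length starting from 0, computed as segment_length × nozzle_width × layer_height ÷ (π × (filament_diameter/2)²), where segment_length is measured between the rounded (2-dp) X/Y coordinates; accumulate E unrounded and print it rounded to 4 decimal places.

At z = 11.76 mm: the cube is present — its section is the full 25×8.5 rectangle; the cylinder at (6.5, 15): section is a regular 12-gon, circumradius r=11; Taking the union: the regions partially overlap (shared area 48.50 mm²), so overlapping operands fuse into one piece — 1 connected region. The outline is a single polygon with 14 vertices. Extrusion per mm of travel: 0.6 × 0.12 / (π × 0.875²) = 0.029934. Accumulating E over each segment gives final E = 3.0292.

G0 X-4.50 Y15.00 Z11.76
G1 X-3.03 Y9.50 E0.1704
G1 X0.00 Y6.47 E0.2987
G1 X0.00 Y0.00 E0.4924
G1 X25.00 Y0.00 E1.2407
G1 X25.00 Y8.50 E1.4952
G1 X15.03 Y8.50 E1.7936
G1 X16.03 Y9.50 E1.8359
G1 X17.50 Y15.00 E2.0063
G1 X16.03 Y20.50 E2.1768
G1 X12.00 Y24.53 E2.3474
G1 X6.50 Y26.00 E2.5178
G1 X1.00 Y24.53 E2.6882
G1 X-3.03 Y20.50 E2.8588
G1 X-4.50 Y15.00 E3.0292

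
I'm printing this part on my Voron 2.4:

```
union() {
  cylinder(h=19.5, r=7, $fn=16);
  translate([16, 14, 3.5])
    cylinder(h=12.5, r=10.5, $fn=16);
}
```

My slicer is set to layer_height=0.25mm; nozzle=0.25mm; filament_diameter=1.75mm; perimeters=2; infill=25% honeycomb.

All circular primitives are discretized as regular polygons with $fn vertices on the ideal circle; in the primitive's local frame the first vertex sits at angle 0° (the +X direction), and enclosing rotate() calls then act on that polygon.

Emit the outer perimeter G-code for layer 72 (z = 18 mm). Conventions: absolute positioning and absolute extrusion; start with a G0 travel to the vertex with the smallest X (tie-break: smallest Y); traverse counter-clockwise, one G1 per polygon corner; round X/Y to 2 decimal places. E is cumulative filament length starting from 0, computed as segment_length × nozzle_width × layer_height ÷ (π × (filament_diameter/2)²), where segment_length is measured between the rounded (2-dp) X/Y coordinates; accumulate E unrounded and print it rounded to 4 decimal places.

At z = 18 mm: the cylinder: section is a regular 16-gon, circumradius r=7; the cylinder at (16, 14) is absent (z outside [3.5, 16]); Combining (union): only the r=7 cylinder is present, so the union is just that shape — 1 connected region. The outline is a single polygon with 16 vertices. Extrusion per mm of travel: 0.25 × 0.25 / (π × 0.875²) = 0.025984. Accumulating E over each segment gives final E = 1.1358.

G0 X-7.00 Y0.00 Z18.00
G1 X-6.47 Y-2.68 E0.0710
G1 X-4.95 Y-4.95 E0.1420
G1 X-2.68 Y-6.47 E0.2130
G1 X0.00 Y-7.00 E0.2839
G1 X2.68 Y-6.47 E0.3549
G1 X4.95 Y-4.95 E0.4259
G1 X6.47 Y-2.68 E0.4969
G1 X7.00 Y0.00 E0.5679
G1 X6.47 Y2.68 E0.6389
G1 X4.95 Y4.95 E0.7099
G1 X2.68 Y6.47 E0.7809
G1 X0.00 Y7.00 E0.8518
G1 X-2.68 Y6.47 E0.9228
G1 X-4.95 Y4.95 E0.9938
G1 X-6.47 Y2.68 E1.0648
G1 X-7.00 Y0.00 E1.1358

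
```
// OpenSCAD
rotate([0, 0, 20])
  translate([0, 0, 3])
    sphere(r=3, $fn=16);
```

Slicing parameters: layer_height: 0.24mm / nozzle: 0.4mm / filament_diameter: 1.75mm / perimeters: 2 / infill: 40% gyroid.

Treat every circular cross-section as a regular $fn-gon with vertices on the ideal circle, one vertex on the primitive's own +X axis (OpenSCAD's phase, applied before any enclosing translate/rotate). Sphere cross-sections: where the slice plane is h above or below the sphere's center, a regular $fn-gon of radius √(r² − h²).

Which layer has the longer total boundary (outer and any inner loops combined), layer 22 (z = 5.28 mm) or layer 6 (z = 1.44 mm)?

layer 6 (z = 1.44 mm)

Layer 22 (z = 5.28): the sphere: section is a regular 16-gon, circumradius = √(r²−h²) = √(3²−2.28²) = 1.950 (perimeter = 2·16·1.950·sin(180°/16) = 12.17 mm); (whole slice rotated 20° about Z — lengths, areas and connectivity unchanged). So its perimeter = 12.17 mm. Layer 6 (z = 1.44): the sphere: section is a regular 16-gon, circumradius = √(r²−h²) = √(3²−1.56²) = 2.562 (perimeter = 2·16·2.562·sin(180°/16) = 16.00 mm); (whole slice rotated 20° about Z — lengths, areas and connectivity unchanged). So its perimeter = 16.00 mm. Layer 6 is larger (16.00 vs 12.17 mm).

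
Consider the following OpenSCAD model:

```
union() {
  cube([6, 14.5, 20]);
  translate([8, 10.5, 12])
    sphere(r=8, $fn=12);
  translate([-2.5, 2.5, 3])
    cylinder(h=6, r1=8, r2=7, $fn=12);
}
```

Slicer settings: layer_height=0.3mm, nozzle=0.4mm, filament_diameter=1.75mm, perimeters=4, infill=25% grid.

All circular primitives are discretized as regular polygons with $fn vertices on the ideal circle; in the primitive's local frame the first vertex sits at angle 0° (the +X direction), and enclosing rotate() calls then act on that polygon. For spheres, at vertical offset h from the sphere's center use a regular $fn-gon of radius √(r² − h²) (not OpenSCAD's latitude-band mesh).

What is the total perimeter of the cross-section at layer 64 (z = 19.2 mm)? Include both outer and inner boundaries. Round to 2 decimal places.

At z = 19.2 mm: the cube is present — its section is the full 6×14.5 rectangle (perimeter 41.00 mm); the sphere at (8, 10.5): section is a regular 12-gon, circumradius = √(r²−h²) = √(8²−7.2²) = 3.487 (perimeter = 2·12·3.487·sin(180°/12) = 21.66 mm); the cone at (-2.5, 2.5) does not reach this height (z outside [3, 9]); Merging all regions: the regions partially overlap (shared area 5.41 mm²), so the edge portions inside another operand are dropped and the merged outline is re-measured after clipping — boundary = 50.64 mm. Overall, the cross-section is a single solid region. Total boundary length (outer) = 50.64 mm.

50.64 mm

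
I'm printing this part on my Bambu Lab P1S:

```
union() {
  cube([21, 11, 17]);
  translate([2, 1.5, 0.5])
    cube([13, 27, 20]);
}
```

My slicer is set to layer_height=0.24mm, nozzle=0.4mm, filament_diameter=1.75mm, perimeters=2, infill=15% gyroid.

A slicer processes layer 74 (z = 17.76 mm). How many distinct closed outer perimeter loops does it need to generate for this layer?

At z = 17.76 mm: the cube does not reach this height (z outside [0, 17]); the 13×27 cube at (2, 1.5) contributes its full rectangle; Merging all regions: only the 13×27 cube at (2, 1.5) is present, so the union is just that shape — 1 connected region. The result has 1 disconnected region.

1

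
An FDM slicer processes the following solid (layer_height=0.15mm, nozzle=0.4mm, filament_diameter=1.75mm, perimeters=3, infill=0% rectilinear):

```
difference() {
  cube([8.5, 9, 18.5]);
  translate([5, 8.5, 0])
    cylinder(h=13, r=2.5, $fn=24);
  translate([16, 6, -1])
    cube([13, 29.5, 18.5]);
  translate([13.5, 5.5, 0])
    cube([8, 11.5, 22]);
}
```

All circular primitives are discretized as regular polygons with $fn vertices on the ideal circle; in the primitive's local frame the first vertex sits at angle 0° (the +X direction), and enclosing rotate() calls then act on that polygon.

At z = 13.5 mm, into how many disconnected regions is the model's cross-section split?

1

At z = 13.5 mm: the cube is present — its section is the full 8.5×9 rectangle; the cylinder at (5, 8.5) does not reach this height (z outside [0, 13]); the cube at (16, 6) is present — its section is the full 13×29.5 rectangle; the cube at (13.5, 5.5) is present — its section is the full 8×11.5 rectangle; Subtracting the remaining from the first: starting from the 8.5×9 cube, the 13×29.5 cube at (16, 6) misses the remaining region (no effect); the 8×11.5 cube at (13.5, 5.5) misses the remaining region (no effect) — 1 connected region. The result has 1 disconnected region.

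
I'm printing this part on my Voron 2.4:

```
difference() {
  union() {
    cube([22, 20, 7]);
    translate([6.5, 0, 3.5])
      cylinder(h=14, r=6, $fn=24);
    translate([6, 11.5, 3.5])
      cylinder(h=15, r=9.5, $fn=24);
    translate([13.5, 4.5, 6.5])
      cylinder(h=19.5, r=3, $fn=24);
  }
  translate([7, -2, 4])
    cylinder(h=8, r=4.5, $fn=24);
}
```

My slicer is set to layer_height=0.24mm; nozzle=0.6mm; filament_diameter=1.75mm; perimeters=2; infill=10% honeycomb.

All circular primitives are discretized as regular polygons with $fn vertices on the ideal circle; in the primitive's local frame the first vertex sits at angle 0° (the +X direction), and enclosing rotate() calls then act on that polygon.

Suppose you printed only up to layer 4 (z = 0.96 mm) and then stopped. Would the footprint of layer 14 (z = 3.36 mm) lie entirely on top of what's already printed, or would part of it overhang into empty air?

entirely on top

Compare the two slices. At z = 0.96: the 22×20 cube contributes its full rectangle (area 440.00 mm²); the cylinder at (6.5, 0) is not intersected at this z (z outside [3.5, 17.5]); the cylinder at (6, 11.5) is not intersected at this z (z outside [3.5, 18.5]); the cylinder at (13.5, 4.5) is not intersected at this z (z outside [6.5, 26]); Merging all regions: only the 22×20 cube is present, so the union is just that shape — area = 440.00 mm²; the cylinder at (7, -2) is not intersected at this z (z outside [4, 12]); Taking the first minus the rest: none of the subtracted shapes is present at this height, so the result so far is unchanged — area = 440.00 mm². At z = 3.36: the 22×20 cube contributes its full rectangle (area 440.00 mm²); the cylinder at (6.5, 0) is not intersected at this z (z outside [3.5, 17.5]); the cylinder at (6, 11.5) does not reach this height (z outside [3.5, 18.5]); the cylinder at (13.5, 4.5) is absent (z outside [6.5, 26]); Taking the union: only the 22×20 cube is present, so the union is just that shape — area = 440.00 mm²; the cylinder at (7, -2) is not intersected at this z (z outside [4, 12]); After the difference (first − rest): none of the subtracted shapes is present at this height, so that combined region is unchanged — area = 440.00 mm². Checking containment: the cross-section at z = 3.36 is a subset of the cross-section at z = 0.96.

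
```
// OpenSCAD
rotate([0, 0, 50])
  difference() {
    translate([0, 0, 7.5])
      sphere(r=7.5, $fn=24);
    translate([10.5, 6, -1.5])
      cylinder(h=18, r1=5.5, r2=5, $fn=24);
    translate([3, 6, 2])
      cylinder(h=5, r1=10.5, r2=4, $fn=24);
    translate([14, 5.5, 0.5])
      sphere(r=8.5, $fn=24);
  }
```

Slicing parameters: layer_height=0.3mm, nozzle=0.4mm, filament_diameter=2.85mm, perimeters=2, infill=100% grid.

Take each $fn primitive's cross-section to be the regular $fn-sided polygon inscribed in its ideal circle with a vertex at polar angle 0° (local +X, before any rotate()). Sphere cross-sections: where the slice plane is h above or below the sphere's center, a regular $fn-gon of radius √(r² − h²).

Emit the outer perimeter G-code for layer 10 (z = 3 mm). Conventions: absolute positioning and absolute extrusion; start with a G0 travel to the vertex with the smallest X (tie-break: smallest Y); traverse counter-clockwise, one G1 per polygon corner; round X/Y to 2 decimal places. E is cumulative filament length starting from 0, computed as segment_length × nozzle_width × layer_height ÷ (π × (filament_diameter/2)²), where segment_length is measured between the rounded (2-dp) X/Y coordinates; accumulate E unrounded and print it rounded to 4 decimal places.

G0 X-5.38 Y-2.56 Z3.00
G1 X-4.91 Y-3.44 E0.0188
G1 X-3.86 Y-4.60 E0.0482
G1 X-2.54 Y-5.44 E0.0776
G1 X-1.04 Y-5.91 E0.1072
G1 X0.52 Y-5.98 E0.1366
G1 X2.05 Y-5.64 E0.1661
G1 X3.44 Y-4.91 E0.1956
G1 X4.60 Y-3.86 E0.2250
G1 X5.44 Y-2.54 E0.2545
G1 X5.91 Y-1.04 E0.2840
G1 X5.98 Y0.52 E0.3134
G1 X5.64 Y2.05 E0.3429
G1 X5.59 Y2.14 E0.3448
G1 X4.38 Y0.24 E0.3872
G1 X2.61 Y-1.38 E0.4323
G1 X0.48 Y-2.49 E0.4775
G1 X-1.87 Y-3.01 E0.5228
G1 X-4.27 Y-2.91 E0.5680
G1 X-5.38 Y-2.56 E0.5899

At z = 3 mm: the sphere: section is a regular 24-gon, circumradius = √(r²−h²) = √(7.5²−4.5²) = 6.000; the cone at (10.5, 6) (r1=5.5→r2=5) has section circumradius 5.375 here — a regular 24-gon; the cone at (3, 6) (r1=10.5→r2=4) has section circumradius 9.200 here — a regular 24-gon; the sphere at (14, 5.5): section is a regular 24-gon, circumradius = √(r²−h²) = √(8.5²−2.5²) = 8.124; Taking the first minus the rest: starting from the r=7.5 sphere, the cone at (10.5, 6) misses the remaining region (no effect); the cone at (3, 6) partially overlaps it — only the 76.68 mm² overlap (of its 262.88 mm²) is removed, clipping the outline; the r=8.5 sphere at (14, 5.5) misses the remaining region (no effect) — 1 connected region; (whole slice rotated 50° about Z — lengths, areas and connectivity unchanged). The outline is a single polygon with 19 vertices. Extrusion per mm of travel: 0.4 × 0.3 / (π × 1.425²) = 0.018811. Accumulating E over each segment gives final E = 0.5899.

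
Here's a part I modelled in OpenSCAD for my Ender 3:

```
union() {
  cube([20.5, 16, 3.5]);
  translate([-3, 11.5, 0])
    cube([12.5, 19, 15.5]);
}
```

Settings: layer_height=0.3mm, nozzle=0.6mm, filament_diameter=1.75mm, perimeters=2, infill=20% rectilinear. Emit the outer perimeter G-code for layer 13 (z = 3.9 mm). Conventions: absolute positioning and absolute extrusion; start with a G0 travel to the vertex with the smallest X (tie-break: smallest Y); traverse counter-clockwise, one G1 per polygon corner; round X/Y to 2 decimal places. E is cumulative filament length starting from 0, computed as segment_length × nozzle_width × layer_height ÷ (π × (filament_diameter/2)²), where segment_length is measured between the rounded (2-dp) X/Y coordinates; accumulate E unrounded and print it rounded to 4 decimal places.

G0 X-3.00 Y11.50 Z3.90
G1 X9.50 Y11.50 E0.9354
G1 X9.50 Y30.50 E2.3573
G1 X-3.00 Y30.50 E3.2928
G1 X-3.00 Y11.50 E4.7146

At z = 3.9 mm: the cube does not reach this height (z outside [0, 3.5]); the 12.5×19 cube at (-3, 11.5) contributes its full rectangle; Combining (union): only the 12.5×19 cube at (-3, 11.5) is present, so the union is just that shape — 1 connected region. The outline is a single polygon with 4 vertices. Extrusion per mm of travel: 0.6 × 0.3 / (π × 0.875²) = 0.074835. Accumulating E over each segment gives final E = 4.7146.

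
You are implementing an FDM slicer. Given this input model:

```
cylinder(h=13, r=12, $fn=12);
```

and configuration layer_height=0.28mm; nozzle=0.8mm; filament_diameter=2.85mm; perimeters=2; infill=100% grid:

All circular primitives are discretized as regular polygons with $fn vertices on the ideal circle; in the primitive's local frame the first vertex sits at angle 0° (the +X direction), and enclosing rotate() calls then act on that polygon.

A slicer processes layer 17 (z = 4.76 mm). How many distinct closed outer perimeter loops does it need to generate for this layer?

At z = 4.76 mm: the r=12 cylinder contributes a regular 12-gon of circumradius 12. The result has 1 disconnected region.

1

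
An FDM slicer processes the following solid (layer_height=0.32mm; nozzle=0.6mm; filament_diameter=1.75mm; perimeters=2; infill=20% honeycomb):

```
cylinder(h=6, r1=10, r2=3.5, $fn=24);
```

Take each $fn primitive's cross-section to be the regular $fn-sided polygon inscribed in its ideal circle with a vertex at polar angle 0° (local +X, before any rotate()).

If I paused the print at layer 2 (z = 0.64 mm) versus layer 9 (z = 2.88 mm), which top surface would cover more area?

Layer 2 (z = 0.64): the cone (r1=10→r2=3.5) has section circumradius 9.307 here — a regular 24-gon (area = (24/2)·9.307²·sin(360°/24) = 269.01 mm²). So its area = 269.01 mm². Layer 9 (z = 2.88): the cone (r1=10→r2=3.5) has section circumradius 6.880 here — a regular 24-gon (area = (24/2)·6.880²·sin(360°/24) = 147.01 mm²). So its area = 147.01 mm². Layer 2 is larger (269.01 vs 147.01 mm²).

layer 2 (z = 0.64 mm)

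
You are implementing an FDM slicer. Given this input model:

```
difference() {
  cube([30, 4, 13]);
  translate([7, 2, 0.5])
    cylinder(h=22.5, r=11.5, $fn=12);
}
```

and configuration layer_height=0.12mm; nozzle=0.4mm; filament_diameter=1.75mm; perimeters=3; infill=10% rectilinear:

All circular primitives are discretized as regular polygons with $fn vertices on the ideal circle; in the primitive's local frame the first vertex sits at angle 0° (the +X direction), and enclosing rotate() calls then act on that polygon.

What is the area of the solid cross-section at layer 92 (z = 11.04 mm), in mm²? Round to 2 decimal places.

47.07 mm²

At z = 11.04 mm: the 30×4 cube contributes its full rectangle (area 120.00 mm²); the r=11.5 cylinder at (7, 2) gives a regular 12-gon of circumradius 11.5 (constant along its height) (area = (12/2)·11.500²·sin(360°/12) = 396.75 mm²); After the difference (first − rest): starting from the 30×4 cube (120.00 mm²), the r=11.5 cylinder at (7, 2) partially overlaps it — only the 72.93 mm² overlap (of its 396.75 mm²) is removed, clipping the outline — area = 47.07 mm². Overall, the cross-section is a single solid region. Net area = 47.07 mm².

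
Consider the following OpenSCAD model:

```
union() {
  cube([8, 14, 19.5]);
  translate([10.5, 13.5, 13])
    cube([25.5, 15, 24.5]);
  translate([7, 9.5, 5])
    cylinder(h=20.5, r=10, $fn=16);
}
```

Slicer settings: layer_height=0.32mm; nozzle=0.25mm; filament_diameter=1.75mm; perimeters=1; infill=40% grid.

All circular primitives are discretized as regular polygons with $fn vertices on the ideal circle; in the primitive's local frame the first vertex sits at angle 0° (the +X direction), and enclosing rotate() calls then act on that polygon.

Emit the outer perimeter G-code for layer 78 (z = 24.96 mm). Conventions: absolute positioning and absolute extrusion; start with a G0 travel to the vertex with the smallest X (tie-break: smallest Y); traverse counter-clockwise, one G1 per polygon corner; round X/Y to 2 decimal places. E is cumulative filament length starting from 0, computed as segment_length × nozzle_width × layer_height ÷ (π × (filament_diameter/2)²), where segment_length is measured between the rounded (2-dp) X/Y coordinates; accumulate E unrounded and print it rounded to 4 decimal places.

At z = 24.96 mm: the cube does not reach this height (z outside [0, 19.5]); the cube at (10.5, 13.5) (footprint 25.5×15) is included at this height; the r=10 cylinder at (7, 9.5) contributes a regular 16-gon of circumradius 10; Combining (union): the regions partially overlap (shared area 18.35 mm²), so overlapping operands fuse into one piece — 1 connected region. The outline is a single polygon with 19 vertices. Extrusion per mm of travel: 0.25 × 0.32 / (π × 0.875²) = 0.033260. Accumulating E over each segment gives final E = 4.1438.

G0 X-3.00 Y9.50 Z24.96
G1 X-2.24 Y5.67 E0.1299
G1 X-0.07 Y2.43 E0.2596
G1 X3.17 Y0.26 E0.3893
G1 X7.00 Y-0.50 E0.5191
G1 X10.83 Y0.26 E0.6490
G1 X14.07 Y2.43 E0.7787
G1 X16.24 Y5.67 E0.9084
G1 X17.00 Y9.50 E1.0383
G1 X16.24 Y13.33 E1.1681
G1 X16.12 Y13.50 E1.1751
G1 X36.00 Y13.50 E1.8363
G1 X36.00 Y28.50 E2.3352
G1 X10.50 Y28.50 E3.1833
G1 X10.50 Y18.80 E3.5059
G1 X7.00 Y19.50 E3.6247
G1 X3.17 Y18.74 E3.7545
G1 X-0.07 Y16.57 E3.8842
G1 X-2.24 Y13.33 E4.0139
G1 X-3.00 Y9.50 E4.1438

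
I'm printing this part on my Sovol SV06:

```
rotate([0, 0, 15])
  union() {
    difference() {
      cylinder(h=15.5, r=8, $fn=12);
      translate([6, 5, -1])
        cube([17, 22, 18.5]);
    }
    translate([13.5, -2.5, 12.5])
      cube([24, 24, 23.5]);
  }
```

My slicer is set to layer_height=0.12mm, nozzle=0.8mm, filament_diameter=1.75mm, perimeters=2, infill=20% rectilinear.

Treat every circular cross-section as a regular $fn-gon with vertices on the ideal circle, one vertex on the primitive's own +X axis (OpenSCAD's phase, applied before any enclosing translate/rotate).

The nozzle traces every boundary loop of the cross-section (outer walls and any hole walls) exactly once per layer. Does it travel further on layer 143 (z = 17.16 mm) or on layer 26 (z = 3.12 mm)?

Layer 143 (z = 17.16): the cylinder does not reach this height (z outside [0, 15.5]); the 17×22 cube at (6, 5) contributes its full rectangle (perimeter 78.00 mm); Subtracting the remaining from the first: the first operand is absent here, so nothing remains; the cube at (13.5, -2.5) is present — its section is the full 24×24 rectangle (perimeter 96.00 mm); Taking the union: only the 24×24 cube at (13.5, -2.5) is present, so the union is just that shape — boundary = 96.00 mm; (rotated 15° about Z; rotation is an isometry so areas/perimeters/island counts are preserved). So its perimeter = 96.00 mm. Layer 26 (z = 3.12): the r=8 cylinder gives a regular 12-gon of circumradius 8 (constant along its height) (perimeter = 2·12·8.000·sin(180°/12) = 49.69 mm); the cube at (6, 5) (footprint 17×22) is included at this height (perimeter 78.00 mm); Subtracting the remaining from the first: starting from the r=8 cylinder, the 17×22 cube at (6, 5) misses the remaining region (no effect) — boundary = 49.69 mm; the cube at (13.5, -2.5) does not reach this height (z outside [12.5, 36]); Merging all regions: only the result so far is present, so the union is just that shape — boundary = 49.69 mm; (whole slice rotated 15° about Z — lengths, areas and connectivity unchanged). So its perimeter = 49.69 mm. Layer 143 is larger (96.00 vs 49.69 mm).

layer 143 (z = 17.16 mm)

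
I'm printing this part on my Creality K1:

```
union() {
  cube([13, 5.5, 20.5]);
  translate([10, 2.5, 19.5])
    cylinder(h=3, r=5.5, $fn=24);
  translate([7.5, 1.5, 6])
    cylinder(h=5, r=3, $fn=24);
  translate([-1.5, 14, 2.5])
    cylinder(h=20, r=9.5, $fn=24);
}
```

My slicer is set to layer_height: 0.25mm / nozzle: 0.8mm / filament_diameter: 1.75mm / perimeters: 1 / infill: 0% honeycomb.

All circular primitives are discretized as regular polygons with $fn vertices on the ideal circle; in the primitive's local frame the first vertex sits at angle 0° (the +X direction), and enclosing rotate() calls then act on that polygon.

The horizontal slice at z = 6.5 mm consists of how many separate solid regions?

1

At z = 6.5 mm: the cube (footprint 13×5.5) is included at this height; the cylinder at (10, 2.5) is not intersected at this z (z outside [19.5, 22.5]); the r=3 cylinder at (7.5, 1.5) gives a regular 24-gon of circumradius 3 (constant along its height); the cylinder at (-1.5, 14): section is a regular 24-gon, circumradius r=9.5; Taking the union: the regions partially overlap (shared area 23.79 mm²), so overlapping operands fuse into one piece — 1 connected region. The result has 1 disconnected region.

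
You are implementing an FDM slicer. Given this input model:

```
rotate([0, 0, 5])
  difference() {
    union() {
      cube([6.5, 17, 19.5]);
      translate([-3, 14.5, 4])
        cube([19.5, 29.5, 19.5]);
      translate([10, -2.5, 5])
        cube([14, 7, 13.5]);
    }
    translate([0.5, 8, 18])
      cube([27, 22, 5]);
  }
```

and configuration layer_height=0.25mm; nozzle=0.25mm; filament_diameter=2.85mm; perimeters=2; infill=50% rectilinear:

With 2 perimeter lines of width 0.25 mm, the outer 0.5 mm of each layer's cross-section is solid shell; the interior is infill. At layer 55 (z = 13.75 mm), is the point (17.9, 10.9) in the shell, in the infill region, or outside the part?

At z = 13.75 mm: the cube (footprint 6.5×17) is included at this height; the cube at (-3, 14.5) is present — its section is the full 19.5×29.5 rectangle; the cube at (10, -2.5) (footprint 14×7) is included at this height; Taking the union: the regions partially overlap (shared area 16.25 mm²), so overlapping operands fuse into one piece — 2 connected regions; the cube at (0.5, 8) does not reach this height (z outside [18, 23]); After the difference (first − rest): none of the subtracted shapes is present at this height, so the result so far is unchanged — 2 connected regions; (rotated 5° about Z; rotation is an isometry so areas/perimeters/island counts are preserved). Overall, the cross-section has 2 separate islands. Undo the 5° rotation: the query point maps to (18.782, 9.298) in the un-rotated model frame. The nearest boundary edge runs (10.00, 4.50)→(24.00, 4.50); distance from the point to it = 4.80 mm. The point is not inside any of the regions above, so it lies outside the cross-section (4.80 mm from the nearest boundary).

outside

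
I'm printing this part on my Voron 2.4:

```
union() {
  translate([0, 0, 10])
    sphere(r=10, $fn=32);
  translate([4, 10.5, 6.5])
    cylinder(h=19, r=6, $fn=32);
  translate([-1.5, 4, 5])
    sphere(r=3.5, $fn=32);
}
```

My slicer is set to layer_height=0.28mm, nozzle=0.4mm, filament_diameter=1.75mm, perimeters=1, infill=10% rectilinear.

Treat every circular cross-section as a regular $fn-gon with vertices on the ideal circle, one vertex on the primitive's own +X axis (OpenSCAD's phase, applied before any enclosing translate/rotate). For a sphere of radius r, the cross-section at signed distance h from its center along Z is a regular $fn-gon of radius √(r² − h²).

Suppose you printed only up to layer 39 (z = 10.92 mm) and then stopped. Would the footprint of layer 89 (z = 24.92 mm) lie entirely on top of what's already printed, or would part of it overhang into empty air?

entirely on top

Compare the two slices. At z = 10.92: the sphere: section is a regular 32-gon, circumradius = √(r²−h²) = √(10²−0.92²) = 9.958 (area = (32/2)·9.958²·sin(360°/32) = 309.50 mm²); the r=6 cylinder at (4, 10.5) contributes a regular 32-gon of circumradius 6 (area = (32/2)·6.000²·sin(360°/32) = 112.37 mm²); the sphere at (-1.5, 4) is absent (|z−center|=5.920 > r=3.5); Taking the union: the regions partially overlap — summed areas 421.87 mm² minus the doubly-counted overlap 34.51 mm² gives 387.37 mm² — area = 387.37 mm². At z = 24.92: the sphere is absent (|z−center|=14.920 > r=10); the r=6 cylinder at (4, 10.5) contributes a regular 32-gon of circumradius 6 (area = (32/2)·6.000²·sin(360°/32) = 112.37 mm²); the sphere at (-1.5, 4) does not reach this height (|z−center|=19.920 > r=3.5); Taking the union: only the r=6 cylinder at (4, 10.5) is present, so the union is just that shape — area = 112.37 mm². Checking containment: the cross-section at z = 24.92 is a subset of the cross-section at z = 10.92.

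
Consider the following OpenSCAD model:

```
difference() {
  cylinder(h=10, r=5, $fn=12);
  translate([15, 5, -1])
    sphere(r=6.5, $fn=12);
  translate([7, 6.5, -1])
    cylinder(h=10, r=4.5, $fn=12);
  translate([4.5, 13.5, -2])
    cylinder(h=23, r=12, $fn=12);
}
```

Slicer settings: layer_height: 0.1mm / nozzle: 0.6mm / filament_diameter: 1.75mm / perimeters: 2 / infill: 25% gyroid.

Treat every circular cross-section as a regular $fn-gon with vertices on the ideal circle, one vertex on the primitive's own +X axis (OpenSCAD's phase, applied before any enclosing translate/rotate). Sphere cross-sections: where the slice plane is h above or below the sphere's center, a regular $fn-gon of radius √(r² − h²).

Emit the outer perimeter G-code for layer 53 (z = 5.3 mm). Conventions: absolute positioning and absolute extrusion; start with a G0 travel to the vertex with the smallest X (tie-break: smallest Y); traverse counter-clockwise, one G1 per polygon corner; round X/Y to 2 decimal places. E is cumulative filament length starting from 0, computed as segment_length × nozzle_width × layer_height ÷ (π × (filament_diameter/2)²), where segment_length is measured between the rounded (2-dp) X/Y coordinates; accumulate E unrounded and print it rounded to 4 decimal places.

At z = 5.3 mm: the cylinder: section is a regular 12-gon, circumradius r=5; the r=6.5 sphere at (15, 5) slices to a regular 12-gon of circumradius 1.600 (√(r²−h²) with h=6.3 from center); the r=4.5 cylinder at (7, 6.5) gives a regular 12-gon of circumradius 4.5 (constant along its height); the cylinder at (4.5, 13.5): section is a regular 12-gon, circumradius r=12; Taking the first minus the rest: starting from the r=5 cylinder, the r=6.5 sphere at (15, 5) misses the remaining region (no effect); the r=4.5 cylinder at (7, 6.5) misses the remaining region (no effect); the r=12 cylinder at (4.5, 13.5) partially overlaps it — only the 12.54 mm² overlap (of its 432.00 mm²) is removed, clipping the outline — 1 connected region. The outline is a single polygon with 12 vertices. Extrusion per mm of travel: 0.6 × 0.1 / (π × 0.875²) = 0.024945. Accumulating E over each segment gives final E = 0.7483.

G0 X-5.00 Y0.00 Z5.30
G1 X-4.33 Y-2.50 E0.0646
G1 X-2.50 Y-4.33 E0.1291
G1 X0.00 Y-5.00 E0.1937
G1 X2.50 Y-4.33 E0.2582
G1 X4.33 Y-2.50 E0.3228
G1 X5.00 Y0.00 E0.3874
G1 X4.59 Y1.52 E0.4266
G1 X4.50 Y1.50 E0.4289
G1 X-1.50 Y3.11 E0.5839
G1 X-2.61 Y4.22 E0.6231
G1 X-4.33 Y2.50 E0.6837
G1 X-5.00 Y0.00 E0.7483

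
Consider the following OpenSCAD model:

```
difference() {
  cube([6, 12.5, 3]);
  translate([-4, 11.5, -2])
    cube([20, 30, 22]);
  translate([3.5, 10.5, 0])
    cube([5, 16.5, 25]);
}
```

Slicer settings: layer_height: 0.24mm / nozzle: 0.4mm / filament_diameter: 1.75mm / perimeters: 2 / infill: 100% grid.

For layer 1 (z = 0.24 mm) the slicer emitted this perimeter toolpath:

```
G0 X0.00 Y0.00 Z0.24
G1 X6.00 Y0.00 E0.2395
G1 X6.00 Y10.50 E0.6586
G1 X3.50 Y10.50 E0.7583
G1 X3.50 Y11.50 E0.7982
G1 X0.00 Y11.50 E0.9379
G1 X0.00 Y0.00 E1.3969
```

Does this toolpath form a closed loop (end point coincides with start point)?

yes

Start point (G0): (0.00, 0.00). End point (last G1): the path returns to the start — closed.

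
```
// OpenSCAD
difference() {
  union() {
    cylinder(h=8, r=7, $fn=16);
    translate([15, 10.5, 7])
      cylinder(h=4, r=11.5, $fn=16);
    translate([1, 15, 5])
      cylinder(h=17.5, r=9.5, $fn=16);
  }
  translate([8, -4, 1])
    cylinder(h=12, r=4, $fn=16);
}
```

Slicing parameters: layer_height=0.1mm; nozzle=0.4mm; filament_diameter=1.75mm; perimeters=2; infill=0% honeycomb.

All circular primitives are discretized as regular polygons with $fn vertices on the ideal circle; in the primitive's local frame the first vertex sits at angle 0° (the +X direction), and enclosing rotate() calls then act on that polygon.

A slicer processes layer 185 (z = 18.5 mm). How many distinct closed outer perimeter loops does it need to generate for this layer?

At z = 18.5 mm: the cylinder does not reach this height (z outside [0, 8]); the cylinder at (15, 10.5) does not reach this height (z outside [7, 11]); the r=9.5 cylinder at (1, 15) contributes a regular 16-gon of circumradius 9.5; Merging all regions: only the r=9.5 cylinder at (1, 15) is present, so the union is just that shape — 1 connected region; the cylinder at (8, -4) does not reach this height (z outside [1, 13]); Subtracting the remaining from the first: none of the subtracted shapes is present at this height, so the result so far is unchanged — 1 connected region. The result has 1 disconnected region.

1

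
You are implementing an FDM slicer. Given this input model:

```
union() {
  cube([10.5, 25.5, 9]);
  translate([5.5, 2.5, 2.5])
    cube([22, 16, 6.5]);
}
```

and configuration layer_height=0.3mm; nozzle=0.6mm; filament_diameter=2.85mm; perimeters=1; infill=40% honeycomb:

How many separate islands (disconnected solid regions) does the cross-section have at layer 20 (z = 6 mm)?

1

At z = 6 mm: the cube is present — its section is the full 10.5×25.5 rectangle; the 22×16 cube at (5.5, 2.5) contributes its full rectangle; Taking the union: the regions partially overlap (shared area 80.00 mm²), so overlapping operands fuse into one piece — 1 connected region. Overall, the cross-section is a single solid region. Island count = 1.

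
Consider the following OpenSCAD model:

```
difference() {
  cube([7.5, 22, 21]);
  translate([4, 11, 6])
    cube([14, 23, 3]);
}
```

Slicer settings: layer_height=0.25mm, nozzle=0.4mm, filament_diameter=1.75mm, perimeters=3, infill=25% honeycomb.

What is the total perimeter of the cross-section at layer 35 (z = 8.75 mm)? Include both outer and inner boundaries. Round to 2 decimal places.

At z = 8.75 mm: the cube (footprint 7.5×22) is included at this height (perimeter 59.00 mm); the cube at (4, 11) (footprint 14×23) is included at this height (perimeter 74.00 mm); Taking the first minus the rest: starting from the 7.5×22 cube, the 14×23 cube at (4, 11) partially overlaps it — only the 38.50 mm² overlap (of its 322.00 mm²) is removed, clipping the outline — boundary = 59.00 mm. Overall, the cross-section is a single solid region. Total boundary length (outer) = 59.00 mm.

59.00 mm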